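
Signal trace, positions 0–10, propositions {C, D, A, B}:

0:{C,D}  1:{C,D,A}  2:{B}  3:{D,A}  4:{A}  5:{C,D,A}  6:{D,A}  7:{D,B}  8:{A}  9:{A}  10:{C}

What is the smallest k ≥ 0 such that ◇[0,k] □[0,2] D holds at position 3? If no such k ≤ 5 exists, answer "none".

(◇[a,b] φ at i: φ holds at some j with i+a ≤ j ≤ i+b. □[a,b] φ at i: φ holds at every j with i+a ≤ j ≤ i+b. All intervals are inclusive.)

2

Scan j = 3,4,… for □[0,2] D:
  j=3: fails
  j=4: fails
  j=5: holds
First hit at j=5, so smallest k = 5-3 = 2.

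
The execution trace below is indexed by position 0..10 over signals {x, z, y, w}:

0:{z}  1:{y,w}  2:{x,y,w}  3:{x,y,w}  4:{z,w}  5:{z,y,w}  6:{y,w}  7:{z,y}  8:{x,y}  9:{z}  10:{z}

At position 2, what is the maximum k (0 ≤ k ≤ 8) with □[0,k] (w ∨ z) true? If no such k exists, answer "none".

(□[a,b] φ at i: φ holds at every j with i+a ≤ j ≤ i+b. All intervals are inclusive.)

(w ∨ z) must hold from j=2 onward; find where it first fails.
  j=2: holds
  j=3: holds
  j=4: holds
  j=5: holds
  j=6: holds
  j=7: holds
  j=8: fails
Holds on [2,7], so largest k = 5.

5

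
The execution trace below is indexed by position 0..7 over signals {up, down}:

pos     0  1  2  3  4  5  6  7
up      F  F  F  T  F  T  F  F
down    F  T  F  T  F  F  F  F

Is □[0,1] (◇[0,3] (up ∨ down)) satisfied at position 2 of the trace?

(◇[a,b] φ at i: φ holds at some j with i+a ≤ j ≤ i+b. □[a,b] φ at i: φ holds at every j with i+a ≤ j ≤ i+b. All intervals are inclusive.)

Yes

Check ◇[0,3] (up ∨ down) at every j in [2,3]:
  j=2: holds (witness at 3)
  j=3: holds (witness at 3)
All positions satisfy it → formula holds.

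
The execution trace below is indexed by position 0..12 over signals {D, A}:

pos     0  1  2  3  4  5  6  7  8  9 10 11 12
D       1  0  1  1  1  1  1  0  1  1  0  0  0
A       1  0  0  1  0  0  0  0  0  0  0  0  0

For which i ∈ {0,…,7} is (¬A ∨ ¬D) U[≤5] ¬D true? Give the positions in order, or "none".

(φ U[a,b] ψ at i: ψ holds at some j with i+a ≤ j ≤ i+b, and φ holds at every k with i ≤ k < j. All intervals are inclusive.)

Evaluate at each i in [0,7]:
  i=0: ✗ (lhs fails at k=0 before rhs at j=1)
  i=1: ✓ (rhs at j=1)
  i=2: ✗ (lhs fails at k=3 before rhs at j=7)
  i=3: ✗ (lhs fails at k=3 before rhs at j=7)
  i=4: ✓ (rhs at j=7; lhs holds on [4,6])
  i=5: ✓ (rhs at j=7; lhs holds on [5,6])
  i=6: ✓ (rhs at j=7; lhs holds on [6,6])
  i=7: ✓ (rhs at j=7)

1, 4, 5, 6, 7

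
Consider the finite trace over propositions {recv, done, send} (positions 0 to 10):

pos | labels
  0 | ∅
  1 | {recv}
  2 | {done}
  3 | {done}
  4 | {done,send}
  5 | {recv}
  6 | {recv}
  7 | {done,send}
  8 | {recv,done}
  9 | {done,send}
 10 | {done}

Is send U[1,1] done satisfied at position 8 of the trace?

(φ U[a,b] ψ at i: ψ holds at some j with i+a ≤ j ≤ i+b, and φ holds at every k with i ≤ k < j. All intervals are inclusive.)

Need some j in [9,9] with done, and send at every k in [8,j-1].
  j=9: done holds, but send fails at k=8 → not this j.
No j in the window works → until fails.

False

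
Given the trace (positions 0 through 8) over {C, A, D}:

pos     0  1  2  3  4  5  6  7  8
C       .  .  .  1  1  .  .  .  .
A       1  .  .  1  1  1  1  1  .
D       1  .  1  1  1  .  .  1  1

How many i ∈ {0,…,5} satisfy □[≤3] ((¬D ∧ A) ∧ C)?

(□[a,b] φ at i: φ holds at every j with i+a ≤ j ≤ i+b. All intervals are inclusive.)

0

Evaluate at each i in [0,5]:
  i=0: ✗ (fails at j=0)
  i=1: ✗ (fails at j=1)
  i=2: ✗ (fails at j=2)
  i=3: ✗ (fails at j=3)
  i=4: ✗ (fails at j=4)
  i=5: ✗ (fails at j=5)
Positions where it holds: {} → 0.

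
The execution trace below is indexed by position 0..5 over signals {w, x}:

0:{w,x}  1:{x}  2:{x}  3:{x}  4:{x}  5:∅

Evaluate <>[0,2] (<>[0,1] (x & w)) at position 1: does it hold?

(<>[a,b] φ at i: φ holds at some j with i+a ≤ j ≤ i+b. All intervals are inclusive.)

No

Check <>[0,1] (x & w) at each j in [1,3]:
  j=1: fails (none in [1,2])
  j=2: fails (none in [2,3])
  j=3: fails (none in [3,4])
No position in the window satisfies it → formula fails.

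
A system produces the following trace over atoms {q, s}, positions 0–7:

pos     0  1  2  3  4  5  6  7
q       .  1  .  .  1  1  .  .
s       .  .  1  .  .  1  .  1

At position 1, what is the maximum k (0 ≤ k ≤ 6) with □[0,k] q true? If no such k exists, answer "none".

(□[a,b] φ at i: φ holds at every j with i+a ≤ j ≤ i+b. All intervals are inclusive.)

q must hold from j=1 onward; find where it first fails.
  j=1: holds
  j=2: fails
Holds on [1,1], so largest k = 0.

0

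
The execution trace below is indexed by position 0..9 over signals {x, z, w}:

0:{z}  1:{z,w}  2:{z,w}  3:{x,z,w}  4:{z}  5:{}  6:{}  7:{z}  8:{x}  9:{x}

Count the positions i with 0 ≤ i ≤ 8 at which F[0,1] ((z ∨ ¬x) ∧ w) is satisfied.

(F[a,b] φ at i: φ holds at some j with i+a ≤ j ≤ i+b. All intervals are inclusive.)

4

Evaluate at each i in [0,8]:
  i=0: ✓ (witness j=1)
  i=1: ✓ (witness j=1)
  i=2: ✓ (witness j=2)
  i=3: ✓ (witness j=3)
  i=4: ✗ (none in [4,5])
  i=5: ✗ (none in [5,6])
  i=6: ✗ (none in [6,7])
  i=7: ✗ (none in [7,8])
  i=8: ✗ (none in [8,9])
Positions where it holds: {0, 1, 2, 3} → 4.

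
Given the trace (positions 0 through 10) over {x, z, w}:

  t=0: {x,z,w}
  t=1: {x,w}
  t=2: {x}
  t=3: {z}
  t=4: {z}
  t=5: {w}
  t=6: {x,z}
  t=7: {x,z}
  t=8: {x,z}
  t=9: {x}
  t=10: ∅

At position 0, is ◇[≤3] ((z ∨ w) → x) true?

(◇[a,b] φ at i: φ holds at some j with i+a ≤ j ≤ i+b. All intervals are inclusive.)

Holds

Check ((z ∨ w) → x) at each j in [0,3]:
  j=0: true
  j=1: true
  j=2: true
  j=3: false
Found at j=0 → formula holds.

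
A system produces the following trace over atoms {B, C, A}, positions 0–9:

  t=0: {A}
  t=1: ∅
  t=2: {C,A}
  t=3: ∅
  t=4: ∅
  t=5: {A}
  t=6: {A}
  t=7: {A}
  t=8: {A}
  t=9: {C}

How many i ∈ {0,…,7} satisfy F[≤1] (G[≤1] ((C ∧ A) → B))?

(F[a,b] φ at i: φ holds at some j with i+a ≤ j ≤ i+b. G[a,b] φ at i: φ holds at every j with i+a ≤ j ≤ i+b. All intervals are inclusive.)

Evaluate at each i in [0,7]:
  i=0: ✓ (witness j=0)
  i=1: ✗ (none in [1,2])
  i=2: ✓ (witness j=3)
  i=3: ✓ (witness j=3)
  i=4: ✓ (witness j=4)
  i=5: ✓ (witness j=5)
  i=6: ✓ (witness j=6)
  i=7: ✓ (witness j=7)
Positions where it holds: {0, 2, 3, 4, 5, 6, 7} → 7.

7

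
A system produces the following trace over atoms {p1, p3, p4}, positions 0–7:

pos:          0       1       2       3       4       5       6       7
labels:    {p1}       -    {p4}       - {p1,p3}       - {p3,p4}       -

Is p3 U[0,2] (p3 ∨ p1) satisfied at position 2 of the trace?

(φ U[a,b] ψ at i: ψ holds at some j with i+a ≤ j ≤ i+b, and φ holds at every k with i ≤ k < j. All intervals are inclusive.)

Need some j in [2,4] with (p3 ∨ p1), and p3 at every k in [2,j-1].
  j=2: (p3 ∨ p1) false.
  j=3: (p3 ∨ p1) false.
  j=4: (p3 ∨ p1) holds, but p3 fails at k=2 → not this j.
No j in the window works → until fails.

No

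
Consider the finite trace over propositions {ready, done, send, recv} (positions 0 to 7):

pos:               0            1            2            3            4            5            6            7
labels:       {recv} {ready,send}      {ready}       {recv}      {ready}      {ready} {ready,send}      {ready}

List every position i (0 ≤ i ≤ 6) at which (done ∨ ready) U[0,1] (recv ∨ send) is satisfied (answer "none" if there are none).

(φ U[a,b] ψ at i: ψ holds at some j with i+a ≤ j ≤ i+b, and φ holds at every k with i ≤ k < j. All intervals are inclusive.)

0, 1, 2, 3, 5, 6

Evaluate at each i in [0,6]:
  i=0: ✓ (rhs at j=0)
  i=1: ✓ (rhs at j=1)
  i=2: ✓ (rhs at j=3; lhs holds on [2,2])
  i=3: ✓ (rhs at j=3)
  i=4: ✗ (no rhs in [4,5])
  i=5: ✓ (rhs at j=6; lhs holds on [5,5])
  i=6: ✓ (rhs at j=6)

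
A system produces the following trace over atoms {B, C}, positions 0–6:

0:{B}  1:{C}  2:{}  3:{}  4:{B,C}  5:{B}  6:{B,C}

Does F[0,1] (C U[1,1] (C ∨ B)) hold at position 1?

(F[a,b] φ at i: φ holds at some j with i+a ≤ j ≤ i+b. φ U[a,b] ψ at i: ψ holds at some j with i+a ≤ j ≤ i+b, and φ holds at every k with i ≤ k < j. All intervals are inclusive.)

False

Check (C U[1,1] (C ∨ B)) at each j in [1,2]:
  j=1: fails
  j=2: fails
No position in the window satisfies it → formula fails.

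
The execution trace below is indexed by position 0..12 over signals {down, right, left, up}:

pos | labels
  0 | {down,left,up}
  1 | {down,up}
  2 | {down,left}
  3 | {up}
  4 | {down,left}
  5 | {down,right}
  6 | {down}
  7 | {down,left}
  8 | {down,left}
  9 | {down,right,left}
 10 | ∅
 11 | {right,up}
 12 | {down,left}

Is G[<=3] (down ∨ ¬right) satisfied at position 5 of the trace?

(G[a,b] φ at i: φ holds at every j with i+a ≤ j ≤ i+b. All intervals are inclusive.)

Yes

Check (down ∨ ¬right) at every j in [5,8]:
  j=5: true
  j=6: true
  j=7: true
  j=8: true
All positions satisfy it → formula holds.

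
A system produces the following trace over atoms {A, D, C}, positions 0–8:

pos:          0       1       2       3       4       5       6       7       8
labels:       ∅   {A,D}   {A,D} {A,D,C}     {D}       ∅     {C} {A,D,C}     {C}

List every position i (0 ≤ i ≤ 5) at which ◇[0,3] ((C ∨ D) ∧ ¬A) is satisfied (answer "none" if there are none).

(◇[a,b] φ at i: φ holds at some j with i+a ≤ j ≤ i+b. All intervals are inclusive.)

Evaluate at each i in [0,5]:
  i=0: ✗ (none in [0,3])
  i=1: ✓ (witness j=4)
  i=2: ✓ (witness j=4)
  i=3: ✓ (witness j=4)
  i=4: ✓ (witness j=4)
  i=5: ✓ (witness j=6)

1, 2, 3, 4, 5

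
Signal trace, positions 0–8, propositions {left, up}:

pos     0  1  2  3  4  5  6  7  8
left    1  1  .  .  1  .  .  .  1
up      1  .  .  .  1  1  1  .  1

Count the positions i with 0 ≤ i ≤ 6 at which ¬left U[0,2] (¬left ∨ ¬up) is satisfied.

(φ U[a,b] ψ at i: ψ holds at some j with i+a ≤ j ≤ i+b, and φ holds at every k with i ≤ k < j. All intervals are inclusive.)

Evaluate at each i in [0,6]:
  i=0: ✗ (lhs fails at k=0 before rhs at j=1)
  i=1: ✓ (rhs at j=1)
  i=2: ✓ (rhs at j=2)
  i=3: ✓ (rhs at j=3)
  i=4: ✗ (lhs fails at k=4 before rhs at j=5)
  i=5: ✓ (rhs at j=5)
  i=6: ✓ (rhs at j=6)
Positions where it holds: {1, 2, 3, 5, 6} → 5.

5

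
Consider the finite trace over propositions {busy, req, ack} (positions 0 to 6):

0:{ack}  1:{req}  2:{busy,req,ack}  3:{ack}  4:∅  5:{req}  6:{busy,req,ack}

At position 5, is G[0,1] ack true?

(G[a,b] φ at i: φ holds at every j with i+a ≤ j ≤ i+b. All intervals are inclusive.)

Does not hold

Check ack at every j in [5,6]:
  j=5: false
  j=6: true
Fails at j=5 → formula fails.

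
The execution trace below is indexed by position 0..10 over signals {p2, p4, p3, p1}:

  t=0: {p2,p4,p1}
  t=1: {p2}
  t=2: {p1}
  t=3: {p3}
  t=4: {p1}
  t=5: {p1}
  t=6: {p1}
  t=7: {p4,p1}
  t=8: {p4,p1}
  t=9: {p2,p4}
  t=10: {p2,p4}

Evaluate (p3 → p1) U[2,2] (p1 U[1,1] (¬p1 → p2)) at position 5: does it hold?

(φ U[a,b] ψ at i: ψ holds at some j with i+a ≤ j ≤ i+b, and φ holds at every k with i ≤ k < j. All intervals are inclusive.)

Holds

Need some j in [7,7] with (p1 U[1,1] (¬p1 → p2)), and (p3 → p1) at every k in [5,j-1].
  j=7: (p1 U[1,1] (¬p1 → p2)) holds; (p3 → p1) holds at every k in [5,6] → satisfied.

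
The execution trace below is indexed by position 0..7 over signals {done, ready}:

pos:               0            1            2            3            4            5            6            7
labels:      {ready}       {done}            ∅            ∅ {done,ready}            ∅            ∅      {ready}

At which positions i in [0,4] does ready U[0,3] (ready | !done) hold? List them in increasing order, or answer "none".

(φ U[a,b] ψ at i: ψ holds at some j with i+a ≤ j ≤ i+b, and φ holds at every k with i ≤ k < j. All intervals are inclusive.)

0, 2, 3, 4

Evaluate at each i in [0,4]:
  i=0: ✓ (rhs at j=0)
  i=1: ✗ (lhs fails at k=1 before rhs at j=2)
  i=2: ✓ (rhs at j=2)
  i=3: ✓ (rhs at j=3)
  i=4: ✓ (rhs at j=4)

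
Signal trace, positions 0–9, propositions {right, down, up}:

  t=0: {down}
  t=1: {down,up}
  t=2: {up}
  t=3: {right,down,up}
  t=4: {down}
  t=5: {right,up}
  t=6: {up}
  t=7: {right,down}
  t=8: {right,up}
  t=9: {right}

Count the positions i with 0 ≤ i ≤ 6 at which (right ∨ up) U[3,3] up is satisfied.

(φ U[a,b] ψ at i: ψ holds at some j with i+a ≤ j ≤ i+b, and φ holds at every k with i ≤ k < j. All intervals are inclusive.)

Evaluate at each i in [0,6]:
  i=0: ✗ (lhs fails at k=0 before rhs at j=3)
  i=1: ✗ (no rhs in [4,4])
  i=2: ✗ (lhs fails at k=4 before rhs at j=5)
  i=3: ✗ (lhs fails at k=4 before rhs at j=6)
  i=4: ✗ (no rhs in [7,7])
  i=5: ✓ (rhs at j=8; lhs holds on [5,7])
  i=6: ✗ (no rhs in [9,9])
Positions where it holds: {5} → 1.

1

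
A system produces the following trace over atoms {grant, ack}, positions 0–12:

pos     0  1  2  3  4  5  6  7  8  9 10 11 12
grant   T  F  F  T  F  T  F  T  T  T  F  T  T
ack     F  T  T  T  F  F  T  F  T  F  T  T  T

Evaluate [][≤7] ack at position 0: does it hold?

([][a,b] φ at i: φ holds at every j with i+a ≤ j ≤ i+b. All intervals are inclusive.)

Check ack at every j in [0,7]:
  j=0: false
  j=1: true
  j=2: true
  j=3: true
  j=4: false
  j=5: false
  j=6: true
  j=7: false
Fails at j=0 → formula fails.

False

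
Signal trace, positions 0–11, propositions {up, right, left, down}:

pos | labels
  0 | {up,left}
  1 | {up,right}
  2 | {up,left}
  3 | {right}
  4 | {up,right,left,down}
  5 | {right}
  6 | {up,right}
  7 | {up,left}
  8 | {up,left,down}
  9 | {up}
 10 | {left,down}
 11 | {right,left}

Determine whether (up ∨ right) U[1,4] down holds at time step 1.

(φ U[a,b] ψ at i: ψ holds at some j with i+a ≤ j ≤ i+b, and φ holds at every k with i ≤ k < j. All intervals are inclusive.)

Yes

Need some j in [2,5] with down, and (up ∨ right) at every k in [1,j-1].
  j=2: down false.
  j=3: down false.
  j=4: down holds; (up ∨ right) holds at every k in [1,3] → satisfied.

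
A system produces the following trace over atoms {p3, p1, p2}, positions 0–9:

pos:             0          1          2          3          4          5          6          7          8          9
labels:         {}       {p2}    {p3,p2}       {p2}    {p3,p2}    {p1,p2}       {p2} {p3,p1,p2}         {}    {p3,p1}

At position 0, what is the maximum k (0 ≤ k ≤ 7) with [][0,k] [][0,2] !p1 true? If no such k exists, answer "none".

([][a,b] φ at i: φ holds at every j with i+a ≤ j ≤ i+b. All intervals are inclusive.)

2

[][0,2] !p1 must hold from j=0 onward; find where it first fails.
  j=0: holds
  j=1: holds
  j=2: holds
  j=3: fails
Holds on [0,2], so largest k = 2.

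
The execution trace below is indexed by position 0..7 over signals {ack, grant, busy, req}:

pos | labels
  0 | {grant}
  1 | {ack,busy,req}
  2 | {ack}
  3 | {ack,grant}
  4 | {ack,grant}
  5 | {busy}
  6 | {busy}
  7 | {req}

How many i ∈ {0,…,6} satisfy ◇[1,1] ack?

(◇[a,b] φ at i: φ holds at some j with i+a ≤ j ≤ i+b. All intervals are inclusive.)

Evaluate at each i in [0,6]:
  i=0: ✓ (witness j=1)
  i=1: ✓ (witness j=2)
  i=2: ✓ (witness j=3)
  i=3: ✓ (witness j=4)
  i=4: ✗ (none in [5,5])
  i=5: ✗ (none in [6,6])
  i=6: ✗ (none in [7,7])
Positions where it holds: {0, 1, 2, 3} → 4.

4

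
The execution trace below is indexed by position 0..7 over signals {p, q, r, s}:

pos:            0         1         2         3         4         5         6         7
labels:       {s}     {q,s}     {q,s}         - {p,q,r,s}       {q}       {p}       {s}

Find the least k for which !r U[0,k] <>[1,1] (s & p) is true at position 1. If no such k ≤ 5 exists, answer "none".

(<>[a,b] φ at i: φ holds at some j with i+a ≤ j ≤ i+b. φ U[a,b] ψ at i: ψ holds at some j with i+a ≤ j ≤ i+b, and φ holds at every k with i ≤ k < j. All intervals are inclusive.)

2

Need earliest j ≥ 1 with <>[1,1] (s & p), and !r at every k in [1,j-1].
  j=1: rhs fails.
  j=2: rhs fails.
  j=3: rhs holds; lhs holds on [1,2]. k = 2.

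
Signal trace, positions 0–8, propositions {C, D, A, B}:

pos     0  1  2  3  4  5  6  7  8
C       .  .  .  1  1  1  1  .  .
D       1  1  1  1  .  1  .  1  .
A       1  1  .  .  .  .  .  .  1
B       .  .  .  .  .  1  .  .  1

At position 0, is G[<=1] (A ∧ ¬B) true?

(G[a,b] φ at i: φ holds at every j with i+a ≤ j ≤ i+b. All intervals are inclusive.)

Check (A ∧ ¬B) at every j in [0,1]:
  j=0: true
  j=1: true
All positions satisfy it → formula holds.

Yes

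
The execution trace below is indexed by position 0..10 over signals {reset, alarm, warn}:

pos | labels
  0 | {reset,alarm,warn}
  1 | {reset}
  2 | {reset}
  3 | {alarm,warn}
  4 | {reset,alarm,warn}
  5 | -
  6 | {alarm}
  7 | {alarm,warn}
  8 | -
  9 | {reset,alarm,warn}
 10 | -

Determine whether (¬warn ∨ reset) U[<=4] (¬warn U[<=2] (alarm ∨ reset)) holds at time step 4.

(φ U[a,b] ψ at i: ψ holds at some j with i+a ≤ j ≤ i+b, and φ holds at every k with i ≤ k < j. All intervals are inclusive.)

Need some j in [4,8] with (¬warn U[<=2] (alarm ∨ reset)), and (¬warn ∨ reset) at every k in [4,j-1].
  j=4: (¬warn U[<=2] (alarm ∨ reset)) holds; no prefix to check → satisfied.

Holds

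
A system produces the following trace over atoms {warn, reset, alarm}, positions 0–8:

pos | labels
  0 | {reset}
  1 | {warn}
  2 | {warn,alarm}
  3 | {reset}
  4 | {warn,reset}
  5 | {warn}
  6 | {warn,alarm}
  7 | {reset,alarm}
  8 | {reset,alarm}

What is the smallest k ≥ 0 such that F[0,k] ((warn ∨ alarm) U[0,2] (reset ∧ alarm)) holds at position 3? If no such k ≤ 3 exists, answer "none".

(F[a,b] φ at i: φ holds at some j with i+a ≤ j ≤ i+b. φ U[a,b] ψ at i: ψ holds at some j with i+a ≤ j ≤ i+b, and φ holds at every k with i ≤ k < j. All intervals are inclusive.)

Scan j = 3,4,… for ((warn ∨ alarm) U[0,2] (reset ∧ alarm)):
  j=3: fails
  j=4: fails
  j=5: holds
First hit at j=5, so smallest k = 5-3 = 2.

2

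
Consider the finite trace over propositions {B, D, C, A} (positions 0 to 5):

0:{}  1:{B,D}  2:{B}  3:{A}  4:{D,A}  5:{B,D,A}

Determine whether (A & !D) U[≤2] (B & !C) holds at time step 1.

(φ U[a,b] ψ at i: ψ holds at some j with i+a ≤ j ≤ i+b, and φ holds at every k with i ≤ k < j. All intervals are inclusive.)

Yes

Need some j in [1,3] with (B & !C), and (A & !D) at every k in [1,j-1].
  j=1: (B & !C) holds; no prefix to check → satisfied.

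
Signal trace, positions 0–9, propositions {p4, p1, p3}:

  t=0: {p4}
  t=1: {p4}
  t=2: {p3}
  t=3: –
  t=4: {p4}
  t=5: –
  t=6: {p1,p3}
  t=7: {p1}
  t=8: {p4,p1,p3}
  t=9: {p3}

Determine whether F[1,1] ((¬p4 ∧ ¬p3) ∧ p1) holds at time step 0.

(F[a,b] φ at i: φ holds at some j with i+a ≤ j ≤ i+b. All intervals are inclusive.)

Check ((¬p4 ∧ ¬p3) ∧ p1) at each j in [1,1]:
  j=1: false
No position in the window satisfies it → formula fails.

No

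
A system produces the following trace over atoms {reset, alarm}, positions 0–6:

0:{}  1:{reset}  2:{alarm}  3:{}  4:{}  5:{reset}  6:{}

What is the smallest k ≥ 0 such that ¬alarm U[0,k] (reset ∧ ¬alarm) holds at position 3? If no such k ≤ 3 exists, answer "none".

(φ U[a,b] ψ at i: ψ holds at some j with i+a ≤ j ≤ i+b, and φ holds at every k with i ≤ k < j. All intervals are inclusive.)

2

Need earliest j ≥ 3 with (reset ∧ ¬alarm), and ¬alarm at every k in [3,j-1].
  j=3: rhs fails.
  j=4: rhs fails.
  j=5: rhs holds; lhs holds on [3,4]. k = 2.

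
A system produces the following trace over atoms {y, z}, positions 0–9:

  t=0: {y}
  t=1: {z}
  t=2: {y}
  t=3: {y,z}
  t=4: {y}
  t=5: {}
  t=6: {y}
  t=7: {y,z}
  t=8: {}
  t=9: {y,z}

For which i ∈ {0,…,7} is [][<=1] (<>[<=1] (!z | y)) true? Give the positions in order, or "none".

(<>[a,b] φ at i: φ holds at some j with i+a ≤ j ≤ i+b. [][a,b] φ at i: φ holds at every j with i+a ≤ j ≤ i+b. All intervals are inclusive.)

0, 1, 2, 3, 4, 5, 6, 7

Evaluate at each i in [0,7]:
  i=0: ✓ (all of [0,1])
  i=1: ✓ (all of [1,2])
  i=2: ✓ (all of [2,3])
  i=3: ✓ (all of [3,4])
  i=4: ✓ (all of [4,5])
  i=5: ✓ (all of [5,6])
  i=6: ✓ (all of [6,7])
  i=7: ✓ (all of [7,8])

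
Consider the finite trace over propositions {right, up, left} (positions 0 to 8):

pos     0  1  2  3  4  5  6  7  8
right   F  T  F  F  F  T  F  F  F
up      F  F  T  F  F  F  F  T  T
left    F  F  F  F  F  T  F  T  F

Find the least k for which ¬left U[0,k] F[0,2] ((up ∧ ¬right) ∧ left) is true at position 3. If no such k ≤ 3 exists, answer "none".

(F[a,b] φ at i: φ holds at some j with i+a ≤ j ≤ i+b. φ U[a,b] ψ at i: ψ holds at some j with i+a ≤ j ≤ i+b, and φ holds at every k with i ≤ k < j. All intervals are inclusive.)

2

Need earliest j ≥ 3 with F[0,2] ((up ∧ ¬right) ∧ left), and ¬left at every k in [3,j-1].
  j=3: rhs fails.
  j=4: rhs fails.
  j=5: rhs holds; lhs holds on [3,4]. k = 2.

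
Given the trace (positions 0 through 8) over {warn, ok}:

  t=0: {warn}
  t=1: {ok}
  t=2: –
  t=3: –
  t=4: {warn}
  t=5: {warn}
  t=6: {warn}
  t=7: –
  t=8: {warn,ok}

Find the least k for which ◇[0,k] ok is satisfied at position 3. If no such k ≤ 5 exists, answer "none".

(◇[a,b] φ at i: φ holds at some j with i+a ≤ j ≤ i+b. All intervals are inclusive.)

Scan j = 3,4,… for ok:
  j=3: fails
  j=4: fails
  j=5: fails
  j=6: fails
  j=7: fails
  j=8: holds
First hit at j=8, so smallest k = 8-3 = 5.

5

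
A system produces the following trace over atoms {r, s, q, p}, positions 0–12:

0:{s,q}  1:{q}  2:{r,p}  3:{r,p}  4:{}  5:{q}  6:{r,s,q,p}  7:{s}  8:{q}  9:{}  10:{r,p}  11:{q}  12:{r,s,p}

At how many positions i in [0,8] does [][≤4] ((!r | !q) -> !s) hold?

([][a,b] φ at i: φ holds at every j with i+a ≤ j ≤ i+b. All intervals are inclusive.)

Evaluate at each i in [0,8]:
  i=0: ✗ (fails at j=0)
  i=1: ✓ (all of [1,5])
  i=2: ✓ (all of [2,6])
  i=3: ✗ (fails at j=7)
  i=4: ✗ (fails at j=7)
  i=5: ✗ (fails at j=7)
  i=6: ✗ (fails at j=7)
  i=7: ✗ (fails at j=7)
  i=8: ✗ (fails at j=12)
Positions where it holds: {1, 2} → 2.

2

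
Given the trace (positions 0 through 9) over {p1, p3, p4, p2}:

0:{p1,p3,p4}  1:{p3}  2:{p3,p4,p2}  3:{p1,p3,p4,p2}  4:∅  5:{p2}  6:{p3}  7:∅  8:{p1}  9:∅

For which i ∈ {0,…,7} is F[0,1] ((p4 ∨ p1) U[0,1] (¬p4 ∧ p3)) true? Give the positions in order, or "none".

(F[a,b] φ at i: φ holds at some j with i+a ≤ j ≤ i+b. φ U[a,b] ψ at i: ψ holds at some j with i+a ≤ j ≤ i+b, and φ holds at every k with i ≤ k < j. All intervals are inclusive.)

Evaluate at each i in [0,7]:
  i=0: ✓ (witness j=0)
  i=1: ✓ (witness j=1)
  i=2: ✗ (none in [2,3])
  i=3: ✗ (none in [3,4])
  i=4: ✗ (none in [4,5])
  i=5: ✓ (witness j=6)
  i=6: ✓ (witness j=6)
  i=7: ✗ (none in [7,8])

0, 1, 5, 6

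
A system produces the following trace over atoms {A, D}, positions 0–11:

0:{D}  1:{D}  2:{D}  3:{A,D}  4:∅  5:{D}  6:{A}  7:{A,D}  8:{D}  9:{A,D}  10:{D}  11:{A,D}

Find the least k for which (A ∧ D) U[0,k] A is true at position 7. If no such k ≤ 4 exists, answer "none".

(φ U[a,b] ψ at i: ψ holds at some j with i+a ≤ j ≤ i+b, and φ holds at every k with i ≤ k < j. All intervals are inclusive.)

0

Need earliest j ≥ 7 with A, and (A ∧ D) at every k in [7,j-1].
  j=7: rhs holds (empty prefix). k = 0.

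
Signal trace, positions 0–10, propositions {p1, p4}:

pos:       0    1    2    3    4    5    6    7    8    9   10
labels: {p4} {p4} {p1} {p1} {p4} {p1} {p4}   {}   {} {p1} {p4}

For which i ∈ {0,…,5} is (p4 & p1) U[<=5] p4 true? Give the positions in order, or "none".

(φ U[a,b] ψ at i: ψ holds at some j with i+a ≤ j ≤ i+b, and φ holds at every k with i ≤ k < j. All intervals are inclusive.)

Evaluate at each i in [0,5]:
  i=0: ✓ (rhs at j=0)
  i=1: ✓ (rhs at j=1)
  i=2: ✗ (lhs fails at k=2 before rhs at j=4)
  i=3: ✗ (lhs fails at k=3 before rhs at j=4)
  i=4: ✓ (rhs at j=4)
  i=5: ✗ (lhs fails at k=5 before rhs at j=6)

0, 1, 4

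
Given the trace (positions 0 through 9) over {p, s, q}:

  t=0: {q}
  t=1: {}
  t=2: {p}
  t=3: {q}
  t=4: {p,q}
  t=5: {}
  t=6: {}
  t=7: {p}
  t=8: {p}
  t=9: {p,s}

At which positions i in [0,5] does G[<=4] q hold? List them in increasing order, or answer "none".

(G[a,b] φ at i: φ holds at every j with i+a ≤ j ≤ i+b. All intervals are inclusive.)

none

Evaluate at each i in [0,5]:
  i=0: ✗ (fails at j=1)
  i=1: ✗ (fails at j=1)
  i=2: ✗ (fails at j=2)
  i=3: ✗ (fails at j=5)
  i=4: ✗ (fails at j=5)
  i=5: ✗ (fails at j=5)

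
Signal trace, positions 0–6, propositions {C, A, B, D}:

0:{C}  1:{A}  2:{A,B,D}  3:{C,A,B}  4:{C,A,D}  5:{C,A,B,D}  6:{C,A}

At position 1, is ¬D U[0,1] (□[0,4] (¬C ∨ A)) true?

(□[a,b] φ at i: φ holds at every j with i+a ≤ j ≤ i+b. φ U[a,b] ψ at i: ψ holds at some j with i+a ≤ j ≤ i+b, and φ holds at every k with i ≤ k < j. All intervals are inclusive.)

True

Need some j in [1,2] with □[0,4] (¬C ∨ A), and ¬D at every k in [1,j-1].
  j=1: □[0,4] (¬C ∨ A) holds; no prefix to check → satisfied.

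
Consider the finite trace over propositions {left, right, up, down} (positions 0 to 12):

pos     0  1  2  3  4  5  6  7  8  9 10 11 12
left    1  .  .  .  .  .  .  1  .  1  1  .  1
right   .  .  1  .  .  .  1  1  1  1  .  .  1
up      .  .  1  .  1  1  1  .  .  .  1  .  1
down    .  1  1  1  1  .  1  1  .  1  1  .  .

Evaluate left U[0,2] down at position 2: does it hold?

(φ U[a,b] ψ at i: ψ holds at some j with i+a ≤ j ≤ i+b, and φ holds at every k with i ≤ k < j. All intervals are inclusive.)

Yes

Need some j in [2,4] with down, and left at every k in [2,j-1].
  j=2: down holds; no prefix to check → satisfied.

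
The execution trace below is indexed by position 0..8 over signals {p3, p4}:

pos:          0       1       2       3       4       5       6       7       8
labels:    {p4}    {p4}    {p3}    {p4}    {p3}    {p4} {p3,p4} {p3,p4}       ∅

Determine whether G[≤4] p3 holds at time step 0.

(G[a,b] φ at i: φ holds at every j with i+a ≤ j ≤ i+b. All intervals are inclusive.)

Check p3 at every j in [0,4]:
  j=0: false
  j=1: false
  j=2: true
  j=3: false
  j=4: true
Fails at j=0 → formula fails.

False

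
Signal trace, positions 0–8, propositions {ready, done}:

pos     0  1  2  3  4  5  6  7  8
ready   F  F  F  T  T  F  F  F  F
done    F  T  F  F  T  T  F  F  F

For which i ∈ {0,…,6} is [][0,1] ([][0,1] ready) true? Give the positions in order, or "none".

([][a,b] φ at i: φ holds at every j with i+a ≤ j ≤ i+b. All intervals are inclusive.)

Evaluate at each i in [0,6]:
  i=0: ✗ (fails at j=0)
  i=1: ✗ (fails at j=1)
  i=2: ✗ (fails at j=2)
  i=3: ✗ (fails at j=4)
  i=4: ✗ (fails at j=4)
  i=5: ✗ (fails at j=5)
  i=6: ✗ (fails at j=6)

none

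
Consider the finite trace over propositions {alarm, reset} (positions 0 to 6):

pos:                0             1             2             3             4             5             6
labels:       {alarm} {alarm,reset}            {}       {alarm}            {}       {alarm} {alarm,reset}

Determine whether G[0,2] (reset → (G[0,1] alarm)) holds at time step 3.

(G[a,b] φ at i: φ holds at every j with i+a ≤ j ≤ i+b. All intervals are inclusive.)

Check (reset → (G[0,1] alarm)) at every j in [3,5]:
  j=3: antecedent false → ✓
  j=4: antecedent false → ✓
  j=5: antecedent false → ✓
All positions satisfy it → formula holds.

Yes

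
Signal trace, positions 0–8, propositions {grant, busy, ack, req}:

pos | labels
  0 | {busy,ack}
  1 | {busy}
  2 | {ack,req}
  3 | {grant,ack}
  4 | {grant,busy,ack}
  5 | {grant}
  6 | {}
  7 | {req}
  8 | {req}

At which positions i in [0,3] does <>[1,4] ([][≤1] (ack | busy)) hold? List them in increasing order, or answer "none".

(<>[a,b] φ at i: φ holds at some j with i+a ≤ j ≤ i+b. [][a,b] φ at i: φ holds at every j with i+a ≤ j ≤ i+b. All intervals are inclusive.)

0, 1, 2

Evaluate at each i in [0,3]:
  i=0: ✓ (witness j=1)
  i=1: ✓ (witness j=2)
  i=2: ✓ (witness j=3)
  i=3: ✗ (none in [4,7])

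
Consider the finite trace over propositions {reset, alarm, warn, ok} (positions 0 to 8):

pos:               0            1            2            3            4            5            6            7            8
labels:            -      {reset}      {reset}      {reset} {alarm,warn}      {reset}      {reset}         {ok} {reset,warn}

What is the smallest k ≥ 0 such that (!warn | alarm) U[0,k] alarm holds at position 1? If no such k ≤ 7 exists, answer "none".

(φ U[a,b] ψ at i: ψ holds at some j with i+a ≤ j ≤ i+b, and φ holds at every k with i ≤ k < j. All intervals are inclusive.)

Need earliest j ≥ 1 with alarm, and (!warn | alarm) at every k in [1,j-1].
  j=1: rhs fails.
  j=2: rhs fails.
  j=3: rhs fails.
  j=4: rhs holds; lhs holds on [1,3]. k = 3.

3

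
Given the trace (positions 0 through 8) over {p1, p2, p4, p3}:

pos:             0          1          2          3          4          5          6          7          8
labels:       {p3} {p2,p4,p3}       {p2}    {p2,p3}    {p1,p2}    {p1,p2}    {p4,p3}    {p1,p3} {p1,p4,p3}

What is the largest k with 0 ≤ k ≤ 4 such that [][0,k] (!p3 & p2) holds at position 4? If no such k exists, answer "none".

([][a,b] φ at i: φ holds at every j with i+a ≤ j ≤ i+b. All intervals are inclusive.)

1

(!p3 & p2) must hold from j=4 onward; find where it first fails.
  j=4: holds
  j=5: holds
  j=6: fails
Holds on [4,5], so largest k = 1.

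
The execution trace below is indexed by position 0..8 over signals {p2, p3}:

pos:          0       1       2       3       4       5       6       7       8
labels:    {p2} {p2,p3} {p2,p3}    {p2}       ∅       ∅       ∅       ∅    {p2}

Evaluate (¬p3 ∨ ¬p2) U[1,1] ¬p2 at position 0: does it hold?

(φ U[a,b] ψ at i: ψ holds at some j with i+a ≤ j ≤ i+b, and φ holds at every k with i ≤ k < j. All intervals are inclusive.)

False

Need some j in [1,1] with ¬p2, and (¬p3 ∨ ¬p2) at every k in [0,j-1].
  j=1: ¬p2 false.
No j in the window works → until fails.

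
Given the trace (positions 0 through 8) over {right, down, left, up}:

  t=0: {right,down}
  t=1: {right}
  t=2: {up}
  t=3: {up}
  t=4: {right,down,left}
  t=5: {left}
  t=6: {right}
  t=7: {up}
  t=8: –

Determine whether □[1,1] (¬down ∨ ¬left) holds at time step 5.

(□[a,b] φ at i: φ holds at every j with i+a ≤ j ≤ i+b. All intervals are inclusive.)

True

Check (¬down ∨ ¬left) at every j in [6,6]:
  j=6: true
All positions satisfy it → formula holds.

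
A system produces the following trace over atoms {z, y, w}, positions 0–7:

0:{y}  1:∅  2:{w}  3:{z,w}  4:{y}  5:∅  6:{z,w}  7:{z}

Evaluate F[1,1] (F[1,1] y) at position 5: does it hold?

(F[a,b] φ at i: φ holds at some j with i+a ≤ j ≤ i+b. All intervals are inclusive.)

False

Check F[1,1] y at each j in [6,6]:
  j=6: fails (none in [7,7])
No position in the window satisfies it → formula fails.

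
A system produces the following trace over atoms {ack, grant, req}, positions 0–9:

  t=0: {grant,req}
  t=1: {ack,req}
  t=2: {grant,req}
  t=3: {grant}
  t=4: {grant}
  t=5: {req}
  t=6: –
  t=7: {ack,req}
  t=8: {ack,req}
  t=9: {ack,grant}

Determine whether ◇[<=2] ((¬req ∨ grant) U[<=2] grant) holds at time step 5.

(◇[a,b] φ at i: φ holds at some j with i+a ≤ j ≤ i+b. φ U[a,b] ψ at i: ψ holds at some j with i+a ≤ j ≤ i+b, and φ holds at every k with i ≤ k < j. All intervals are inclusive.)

Check ((¬req ∨ grant) U[<=2] grant) at each j in [5,7]:
  j=5: fails
  j=6: fails
  j=7: fails
No position in the window satisfies it → formula fails.

Does not hold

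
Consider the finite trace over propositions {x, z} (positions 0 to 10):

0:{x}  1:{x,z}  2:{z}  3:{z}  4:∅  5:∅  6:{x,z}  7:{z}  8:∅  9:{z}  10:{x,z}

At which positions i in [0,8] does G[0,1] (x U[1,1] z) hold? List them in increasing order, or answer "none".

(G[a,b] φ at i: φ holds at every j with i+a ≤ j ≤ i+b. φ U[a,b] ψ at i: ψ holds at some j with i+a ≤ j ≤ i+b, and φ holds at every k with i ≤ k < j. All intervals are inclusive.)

Evaluate at each i in [0,8]:
  i=0: ✓ (all of [0,1])
  i=1: ✗ (fails at j=2)
  i=2: ✗ (fails at j=2)
  i=3: ✗ (fails at j=3)
  i=4: ✗ (fails at j=4)
  i=5: ✗ (fails at j=5)
  i=6: ✗ (fails at j=7)
  i=7: ✗ (fails at j=7)
  i=8: ✗ (fails at j=8)

0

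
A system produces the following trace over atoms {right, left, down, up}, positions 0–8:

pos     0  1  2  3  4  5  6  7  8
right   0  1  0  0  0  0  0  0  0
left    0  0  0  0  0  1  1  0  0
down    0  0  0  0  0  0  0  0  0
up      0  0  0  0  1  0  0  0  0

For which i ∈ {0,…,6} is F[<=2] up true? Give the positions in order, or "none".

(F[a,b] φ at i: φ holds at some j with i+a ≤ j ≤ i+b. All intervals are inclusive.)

2, 3, 4

Evaluate at each i in [0,6]:
  i=0: ✗ (none in [0,2])
  i=1: ✗ (none in [1,3])
  i=2: ✓ (witness j=4)
  i=3: ✓ (witness j=4)
  i=4: ✓ (witness j=4)
  i=5: ✗ (none in [5,7])
  i=6: ✗ (none in [6,8])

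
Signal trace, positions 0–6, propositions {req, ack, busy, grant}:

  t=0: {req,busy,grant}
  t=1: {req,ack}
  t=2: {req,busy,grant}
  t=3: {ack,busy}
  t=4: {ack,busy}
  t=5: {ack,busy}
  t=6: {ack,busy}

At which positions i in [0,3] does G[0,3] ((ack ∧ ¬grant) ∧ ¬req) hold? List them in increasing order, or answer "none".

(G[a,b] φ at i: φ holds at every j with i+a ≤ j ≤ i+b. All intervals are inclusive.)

3

Evaluate at each i in [0,3]:
  i=0: ✗ (fails at j=0)
  i=1: ✗ (fails at j=1)
  i=2: ✗ (fails at j=2)
  i=3: ✓ (all of [3,6])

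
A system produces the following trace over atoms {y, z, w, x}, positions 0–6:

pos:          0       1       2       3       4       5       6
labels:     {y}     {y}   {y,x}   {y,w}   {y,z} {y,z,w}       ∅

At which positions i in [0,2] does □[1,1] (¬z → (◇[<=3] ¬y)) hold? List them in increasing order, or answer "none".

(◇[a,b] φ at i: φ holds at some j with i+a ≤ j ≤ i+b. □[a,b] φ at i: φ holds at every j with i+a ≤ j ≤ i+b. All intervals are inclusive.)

2

Evaluate at each i in [0,2]:
  i=0: ✗ (fails at j=1)
  i=1: ✗ (fails at j=2)
  i=2: ✓ (all of [3,3])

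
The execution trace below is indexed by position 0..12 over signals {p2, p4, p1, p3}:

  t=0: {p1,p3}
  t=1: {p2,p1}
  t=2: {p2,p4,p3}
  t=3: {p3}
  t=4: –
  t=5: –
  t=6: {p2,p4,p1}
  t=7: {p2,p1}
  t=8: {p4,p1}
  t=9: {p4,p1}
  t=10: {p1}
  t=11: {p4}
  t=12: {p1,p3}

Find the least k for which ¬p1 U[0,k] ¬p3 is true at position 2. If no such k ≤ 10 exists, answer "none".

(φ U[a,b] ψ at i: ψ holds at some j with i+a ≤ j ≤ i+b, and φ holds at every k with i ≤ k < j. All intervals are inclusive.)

2

Need earliest j ≥ 2 with ¬p3, and ¬p1 at every k in [2,j-1].
  j=2: rhs fails.
  j=3: rhs fails.
  j=4: rhs holds; lhs holds on [2,3]. k = 2.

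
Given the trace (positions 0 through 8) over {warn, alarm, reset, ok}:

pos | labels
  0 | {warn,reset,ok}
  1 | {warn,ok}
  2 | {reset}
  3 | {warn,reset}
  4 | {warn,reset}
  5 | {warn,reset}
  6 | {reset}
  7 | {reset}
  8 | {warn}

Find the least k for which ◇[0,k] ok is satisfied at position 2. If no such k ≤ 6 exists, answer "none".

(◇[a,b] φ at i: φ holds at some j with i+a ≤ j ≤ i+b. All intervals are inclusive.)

Scan j = 2,3,… for ok:
  j=2: fails
  j=3: fails
  j=4: fails
  j=5: fails
  j=6: fails
  j=7: fails
  j=8: fails
No j in [2,8] satisfies it → none.

none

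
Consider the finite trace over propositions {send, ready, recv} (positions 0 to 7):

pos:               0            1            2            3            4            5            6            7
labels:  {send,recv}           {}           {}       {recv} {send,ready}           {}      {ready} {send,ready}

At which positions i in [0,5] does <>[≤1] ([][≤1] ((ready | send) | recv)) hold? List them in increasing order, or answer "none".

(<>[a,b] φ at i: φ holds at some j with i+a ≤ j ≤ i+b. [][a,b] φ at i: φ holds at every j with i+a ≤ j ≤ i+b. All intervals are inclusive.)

2, 3, 5

Evaluate at each i in [0,5]:
  i=0: ✗ (none in [0,1])
  i=1: ✗ (none in [1,2])
  i=2: ✓ (witness j=3)
  i=3: ✓ (witness j=3)
  i=4: ✗ (none in [4,5])
  i=5: ✓ (witness j=6)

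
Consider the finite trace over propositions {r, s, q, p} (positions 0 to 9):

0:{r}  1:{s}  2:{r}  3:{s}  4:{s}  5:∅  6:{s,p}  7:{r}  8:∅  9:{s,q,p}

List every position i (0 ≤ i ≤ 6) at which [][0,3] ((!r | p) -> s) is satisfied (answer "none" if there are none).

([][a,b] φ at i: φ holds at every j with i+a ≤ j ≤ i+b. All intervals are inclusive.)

0, 1

Evaluate at each i in [0,6]:
  i=0: ✓ (all of [0,3])
  i=1: ✓ (all of [1,4])
  i=2: ✗ (fails at j=5)
  i=3: ✗ (fails at j=5)
  i=4: ✗ (fails at j=5)
  i=5: ✗ (fails at j=5)
  i=6: ✗ (fails at j=8)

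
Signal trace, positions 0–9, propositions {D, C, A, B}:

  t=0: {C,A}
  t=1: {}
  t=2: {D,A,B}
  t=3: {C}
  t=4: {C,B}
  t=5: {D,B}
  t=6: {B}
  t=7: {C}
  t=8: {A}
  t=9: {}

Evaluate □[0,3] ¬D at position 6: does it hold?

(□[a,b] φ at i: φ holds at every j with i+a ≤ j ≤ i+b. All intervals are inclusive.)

Check ¬D at every j in [6,9]:
  j=6: true
  j=7: true
  j=8: true
  j=9: true
All positions satisfy it → formula holds.

Yes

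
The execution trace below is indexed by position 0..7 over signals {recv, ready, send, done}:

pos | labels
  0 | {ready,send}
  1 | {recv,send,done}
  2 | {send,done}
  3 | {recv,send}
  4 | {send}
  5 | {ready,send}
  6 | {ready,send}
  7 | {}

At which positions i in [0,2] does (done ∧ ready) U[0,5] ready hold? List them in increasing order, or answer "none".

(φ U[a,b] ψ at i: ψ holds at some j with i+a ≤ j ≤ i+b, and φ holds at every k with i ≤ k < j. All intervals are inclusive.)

Evaluate at each i in [0,2]:
  i=0: ✓ (rhs at j=0)
  i=1: ✗ (lhs fails at k=1 before rhs at j=5)
  i=2: ✗ (lhs fails at k=2 before rhs at j=5)

0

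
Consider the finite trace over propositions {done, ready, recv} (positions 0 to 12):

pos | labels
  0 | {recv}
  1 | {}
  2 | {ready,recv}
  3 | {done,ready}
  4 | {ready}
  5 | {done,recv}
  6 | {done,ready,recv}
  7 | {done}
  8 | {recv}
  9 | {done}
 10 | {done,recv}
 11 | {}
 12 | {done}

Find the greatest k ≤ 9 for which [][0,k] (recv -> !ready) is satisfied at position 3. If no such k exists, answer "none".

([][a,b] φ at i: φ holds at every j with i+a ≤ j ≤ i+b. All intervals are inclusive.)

2

(recv -> !ready) must hold from j=3 onward; find where it first fails.
  j=3: holds
  j=4: holds
  j=5: holds
  j=6: fails
Holds on [3,5], so largest k = 2.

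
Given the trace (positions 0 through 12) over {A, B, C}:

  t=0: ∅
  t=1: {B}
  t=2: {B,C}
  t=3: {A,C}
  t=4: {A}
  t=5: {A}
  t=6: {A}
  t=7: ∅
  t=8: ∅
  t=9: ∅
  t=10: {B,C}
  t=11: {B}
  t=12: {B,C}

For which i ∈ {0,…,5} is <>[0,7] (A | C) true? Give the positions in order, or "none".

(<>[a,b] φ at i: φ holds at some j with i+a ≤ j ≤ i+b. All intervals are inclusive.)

0, 1, 2, 3, 4, 5

Evaluate at each i in [0,5]:
  i=0: ✓ (witness j=2)
  i=1: ✓ (witness j=2)
  i=2: ✓ (witness j=2)
  i=3: ✓ (witness j=3)
  i=4: ✓ (witness j=4)
  i=5: ✓ (witness j=5)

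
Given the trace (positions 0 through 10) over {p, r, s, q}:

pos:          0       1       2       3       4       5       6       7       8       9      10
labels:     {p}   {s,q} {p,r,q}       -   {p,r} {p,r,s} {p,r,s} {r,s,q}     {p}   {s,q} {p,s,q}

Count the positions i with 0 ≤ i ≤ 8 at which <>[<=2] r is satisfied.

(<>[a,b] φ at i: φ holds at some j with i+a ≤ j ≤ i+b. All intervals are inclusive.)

Evaluate at each i in [0,8]:
  i=0: ✓ (witness j=2)
  i=1: ✓ (witness j=2)
  i=2: ✓ (witness j=2)
  i=3: ✓ (witness j=4)
  i=4: ✓ (witness j=4)
  i=5: ✓ (witness j=5)
  i=6: ✓ (witness j=6)
  i=7: ✓ (witness j=7)
  i=8: ✗ (none in [8,10])
Positions where it holds: {0, 1, 2, 3, 4, 5, 6, 7} → 8.

8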